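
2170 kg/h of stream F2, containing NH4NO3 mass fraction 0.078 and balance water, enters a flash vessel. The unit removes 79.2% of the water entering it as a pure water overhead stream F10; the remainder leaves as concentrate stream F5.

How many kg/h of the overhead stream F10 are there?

water entering = 2170×0.922 = 2000.7 kg/h; overhead removed = 0.792×2000.7 = 1584.6 kg/h.

1585 kg/h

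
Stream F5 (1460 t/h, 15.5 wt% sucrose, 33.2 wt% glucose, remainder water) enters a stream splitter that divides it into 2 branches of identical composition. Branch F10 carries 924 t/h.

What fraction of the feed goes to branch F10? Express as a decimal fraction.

0.633

Fraction to F10 = 924/1460 = 0.6329.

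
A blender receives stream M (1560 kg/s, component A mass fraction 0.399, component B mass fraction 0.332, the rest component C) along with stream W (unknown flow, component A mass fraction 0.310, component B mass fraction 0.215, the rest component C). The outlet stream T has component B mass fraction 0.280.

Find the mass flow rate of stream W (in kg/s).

1248 kg/s

Let W be the unknown flow. Total out = 1560 + W.
component B balance: 517.92 + 0.215·W = 0.280·(1560 + W)
(0.215 − 0.280)·W = 0.280×1560 − 517.92 = -81.12
W = -81.12 / -0.065 = 1248 kg/s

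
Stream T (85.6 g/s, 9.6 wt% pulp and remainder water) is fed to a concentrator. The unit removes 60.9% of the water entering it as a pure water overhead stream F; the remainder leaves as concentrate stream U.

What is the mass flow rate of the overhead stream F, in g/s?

47.13 g/s

water entering = 85.6×0.904 = 77.382 g/s; overhead removed = 0.609×77.382 = 47.126 g/s.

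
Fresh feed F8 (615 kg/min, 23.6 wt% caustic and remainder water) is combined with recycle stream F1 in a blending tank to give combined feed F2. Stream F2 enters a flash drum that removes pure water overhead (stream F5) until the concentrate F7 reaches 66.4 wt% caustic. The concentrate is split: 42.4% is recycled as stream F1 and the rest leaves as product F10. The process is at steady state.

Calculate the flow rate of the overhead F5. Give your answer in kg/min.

Overall caustic balance (none leaves overhead): caustic in fresh feed = caustic in product, i.e. 615×0.236 = (1−0.424)·F7·0.664.
F7 = 145.14/(0.664×0.576) = 379.49 kg/min.
Recycle F1 = 0.424×379.49 = 160.9 kg/min.
Combined feed F2 = 615 + 160.9 = 775.9 kg/min.
Overhead F5 = F2 − F7 = 775.9 − 379.49 = 396.42 kg/min.

396.4 kg/min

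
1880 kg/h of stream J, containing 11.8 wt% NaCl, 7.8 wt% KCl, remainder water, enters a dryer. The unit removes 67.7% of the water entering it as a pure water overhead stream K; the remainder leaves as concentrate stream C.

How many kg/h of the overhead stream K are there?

1023 kg/h

water entering = 1880×0.804 = 1511.5 kg/h; overhead removed = 0.677×1511.5 = 1023.3 kg/h.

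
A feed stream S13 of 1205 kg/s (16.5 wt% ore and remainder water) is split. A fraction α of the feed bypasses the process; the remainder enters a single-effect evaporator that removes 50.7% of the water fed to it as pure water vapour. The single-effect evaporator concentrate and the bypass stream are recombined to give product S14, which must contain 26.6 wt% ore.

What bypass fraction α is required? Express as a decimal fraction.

All 1205×0.165 = 198.83 kg/s of ore reaches S14, so S14 = 198.83/0.266 = 747.46 kg/s and vapour = 457.54 kg/s.
The evaporator receives (1−α)·1205 of feed at 0.835 water and removes 0.507 of that water:
0.507×0.835×(1−α)×1205 = 457.54
(1−α) = 457.54/510.13 = 0.8969;  α = 0.1031.

0.103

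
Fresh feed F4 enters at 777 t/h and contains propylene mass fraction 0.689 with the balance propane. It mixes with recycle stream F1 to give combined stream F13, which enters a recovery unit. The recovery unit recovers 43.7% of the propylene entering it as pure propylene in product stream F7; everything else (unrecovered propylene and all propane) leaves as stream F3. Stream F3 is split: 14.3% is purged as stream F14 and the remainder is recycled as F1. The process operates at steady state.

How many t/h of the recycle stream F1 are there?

propane enters only via F4 and leaves only via the purge: 777×0.311 = 0.143×(propane in F3), and the recovery unit passes all propane, so propane in F13 = propane in F3 = 1689.8 t/h.
propylene in F13: m_A = 777×0.689 + (1−0.143)·(1−0.437)·m_A, so m_A = 535.35/0.5175 = 1034.5 t/h.
F3 = (1−0.437)×1034.5 + 1689.8 = 2272.3 t/h.
Recycle F1 = (1−0.143)×2272.3 = 1947.3 t/h.

1947 t/h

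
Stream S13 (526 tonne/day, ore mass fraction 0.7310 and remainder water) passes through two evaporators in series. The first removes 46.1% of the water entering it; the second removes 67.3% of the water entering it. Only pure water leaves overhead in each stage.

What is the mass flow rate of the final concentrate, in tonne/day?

water in feed = 526×0.269 = 141.49 tonne/day.
After stage 1: water left = (1−0.461)×141.49 = 76.265; stream total = 460.77 tonne/day.
After stage 2: water left = (1−0.673)×76.265 = 24.939; final concentrate = 409.44 tonne/day.

409.4 tonne/day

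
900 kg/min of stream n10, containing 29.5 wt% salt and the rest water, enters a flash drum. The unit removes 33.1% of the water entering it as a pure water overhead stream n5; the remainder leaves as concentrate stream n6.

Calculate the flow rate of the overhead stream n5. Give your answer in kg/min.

water entering = 900×0.705 = 634.5 kg/min; overhead removed = 0.331×634.5 = 210.02 kg/min.

210 kg/min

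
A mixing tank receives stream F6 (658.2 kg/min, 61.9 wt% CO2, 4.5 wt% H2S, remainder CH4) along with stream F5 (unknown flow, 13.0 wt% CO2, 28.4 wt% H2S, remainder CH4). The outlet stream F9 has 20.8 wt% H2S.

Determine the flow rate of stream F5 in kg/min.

1412 kg/min

Let F5 be the unknown flow. Total out = 658.2 + F5.
H2S balance: 29.619 + 0.284·F5 = 0.208·(658.2 + F5)
(0.284 − 0.208)·F5 = 0.208×658.2 − 29.619 = 107.29
F5 = 107.29 / 0.076 = 1411.7 kg/min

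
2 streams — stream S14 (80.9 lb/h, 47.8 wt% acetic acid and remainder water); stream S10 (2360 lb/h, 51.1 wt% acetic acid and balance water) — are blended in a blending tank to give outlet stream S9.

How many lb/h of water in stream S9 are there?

water out = water in = 80.9×0.522 + 2360×0.489 = 1196.3 lb/h.

1196 lb/h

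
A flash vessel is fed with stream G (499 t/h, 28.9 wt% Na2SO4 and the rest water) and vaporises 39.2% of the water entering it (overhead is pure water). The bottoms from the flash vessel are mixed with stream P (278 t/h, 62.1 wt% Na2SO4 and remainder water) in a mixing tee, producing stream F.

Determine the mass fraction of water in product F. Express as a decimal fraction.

Vapour removed = 0.392×0.711×499 = 139.08 t/h; concentrate = 359.92 t/h.
water reaching the mixer = 215.71 (from concentrate) + 278×0.379 = 321.07 t/h.
Product flow = 359.92 + 278 = 637.92 t/h; water fraction = 0.5033.

0.5033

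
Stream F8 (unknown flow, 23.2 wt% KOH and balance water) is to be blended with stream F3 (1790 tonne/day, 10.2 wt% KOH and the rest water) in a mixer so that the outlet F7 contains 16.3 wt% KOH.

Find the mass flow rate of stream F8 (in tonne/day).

Let F8 be the unknown flow. Total out = 1790 + F8.
KOH balance: 182.58 + 0.232·F8 = 0.163·(1790 + F8)
(0.232 − 0.163)·F8 = 0.163×1790 − 182.58 = 109.19
F8 = 109.19 / 0.069 = 1582.5 tonne/day

1582 tonne/day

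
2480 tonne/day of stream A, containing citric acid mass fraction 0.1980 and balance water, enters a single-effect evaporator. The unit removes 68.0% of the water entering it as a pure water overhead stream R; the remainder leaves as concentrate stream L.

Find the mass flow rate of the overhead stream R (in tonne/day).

1352 tonne/day

water entering = 2480×0.802 = 1989 tonne/day; overhead removed = 0.680×1989 = 1352.5 tonne/day.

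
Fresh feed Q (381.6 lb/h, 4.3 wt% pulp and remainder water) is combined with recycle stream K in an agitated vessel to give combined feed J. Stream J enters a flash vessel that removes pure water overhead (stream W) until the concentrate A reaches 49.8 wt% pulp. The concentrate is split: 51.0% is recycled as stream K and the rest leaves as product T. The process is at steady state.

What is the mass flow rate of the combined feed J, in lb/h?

415.9 lb/h

Overall pulp balance (none leaves overhead): pulp in fresh feed = pulp in product, i.e. 381.6×0.043 = (1−0.510)·A·0.498.
A = 16.409/(0.498×0.490) = 67.244 lb/h.
Recycle K = 0.510×67.244 = 34.294 lb/h.
Combined feed J = 381.6 + 34.294 = 415.89 lb/h.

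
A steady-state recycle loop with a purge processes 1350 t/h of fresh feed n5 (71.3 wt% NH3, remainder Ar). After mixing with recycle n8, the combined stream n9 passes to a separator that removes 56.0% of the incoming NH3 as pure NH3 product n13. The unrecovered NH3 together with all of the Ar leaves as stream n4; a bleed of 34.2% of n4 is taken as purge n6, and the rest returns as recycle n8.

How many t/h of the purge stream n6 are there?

591.3 t/h

Ar enters only via n5 and leaves only via the purge: 1350×0.287 = 0.342×(Ar in n4), and the separator passes all Ar, so Ar in n9 = Ar in n4 = 1132.9 t/h.
NH3 in n9: m_A = 1350×0.713 + (1−0.342)·(1−0.560)·m_A, so m_A = 962.55/0.7105 = 1354.8 t/h.
n4 = (1−0.560)×1354.8 + 1132.9 = 1729 t/h.
Purge n6 = 0.342×1729 = 591.32 t/h.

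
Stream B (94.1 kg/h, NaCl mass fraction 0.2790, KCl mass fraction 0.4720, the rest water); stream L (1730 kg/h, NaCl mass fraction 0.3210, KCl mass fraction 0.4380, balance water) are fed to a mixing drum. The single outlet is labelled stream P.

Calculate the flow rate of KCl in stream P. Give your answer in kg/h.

KCl out = KCl in = 94.1×0.472 + 1730×0.438 = 802.16 kg/h.

802.2 kg/h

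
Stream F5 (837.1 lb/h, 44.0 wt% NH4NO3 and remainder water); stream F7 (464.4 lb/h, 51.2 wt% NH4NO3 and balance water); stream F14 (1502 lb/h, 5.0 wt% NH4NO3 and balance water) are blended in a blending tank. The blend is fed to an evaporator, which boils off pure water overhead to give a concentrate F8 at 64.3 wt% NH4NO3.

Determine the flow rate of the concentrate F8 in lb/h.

NH4NO3 entering = 837.1×0.440 + 464.4×0.512 + 1502×0.050 = 681.2 lb/h.
All NH4NO3 reports to F8, so F8 = 681.2/0.643 = 1059.4 lb/h.

1059 lb/h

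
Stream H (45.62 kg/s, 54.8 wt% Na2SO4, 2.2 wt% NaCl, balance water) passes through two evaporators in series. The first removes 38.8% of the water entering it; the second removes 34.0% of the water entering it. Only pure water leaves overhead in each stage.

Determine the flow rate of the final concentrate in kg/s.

water in feed = 45.62×0.430 = 19.617 kg/s.
After stage 1: water left = (1−0.388)×19.617 = 12.005; stream total = 38.009 kg/s.
After stage 2: water left = (1−0.340)×12.005 = 7.9235; final concentrate = 33.927 kg/s.

33.93 kg/s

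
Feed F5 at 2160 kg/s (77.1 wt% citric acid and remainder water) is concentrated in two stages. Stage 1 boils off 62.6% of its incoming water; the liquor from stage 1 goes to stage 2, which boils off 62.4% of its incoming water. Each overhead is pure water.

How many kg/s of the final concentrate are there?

1735 kg/s

water in feed = 2160×0.229 = 494.64 kg/s.
After stage 1: water left = (1−0.626)×494.64 = 185; stream total = 1850.4 kg/s.
After stage 2: water left = (1−0.624)×185 = 69.558; final concentrate = 1734.9 kg/s.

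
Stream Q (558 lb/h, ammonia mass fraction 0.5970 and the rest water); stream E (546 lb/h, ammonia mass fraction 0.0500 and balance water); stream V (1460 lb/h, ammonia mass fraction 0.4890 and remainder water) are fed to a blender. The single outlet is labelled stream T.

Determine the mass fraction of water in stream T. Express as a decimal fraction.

0.5810

Total flow out = 558 + 546 + 1460 = 2564 lb/h.
water in = 558×0.403 + 546×0.950 + 1460×0.511 = 1489.6 lb/h.
water mass fraction in T = 1489.6/2564 = 0.5810.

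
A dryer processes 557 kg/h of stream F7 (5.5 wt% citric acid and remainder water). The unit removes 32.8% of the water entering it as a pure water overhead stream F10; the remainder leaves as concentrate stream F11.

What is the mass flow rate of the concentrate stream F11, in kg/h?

384.4 kg/h

water entering = 557×0.945 = 526.37 kg/h; overhead removed = 0.328×526.37 = 172.65 kg/h.
Concentrate = 557 − 172.65 = 384.35 kg/h.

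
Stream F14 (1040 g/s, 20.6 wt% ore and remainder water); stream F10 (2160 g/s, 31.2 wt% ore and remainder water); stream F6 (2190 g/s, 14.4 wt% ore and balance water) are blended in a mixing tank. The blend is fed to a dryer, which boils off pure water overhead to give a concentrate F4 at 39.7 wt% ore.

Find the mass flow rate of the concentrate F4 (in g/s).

ore entering = 1040×0.206 + 2160×0.312 + 2190×0.144 = 1203.5 g/s.
All ore reports to F4, so F4 = 1203.5/0.397 = 3031.5 g/s.

3032 g/s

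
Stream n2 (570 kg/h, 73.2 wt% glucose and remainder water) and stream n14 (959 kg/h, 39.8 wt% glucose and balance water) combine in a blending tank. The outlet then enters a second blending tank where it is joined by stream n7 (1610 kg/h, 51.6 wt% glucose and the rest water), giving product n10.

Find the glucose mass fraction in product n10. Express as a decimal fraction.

Overall, product flow = 3139 kg/h.
glucose in = 570×0.732 + 959×0.398 + 1610×0.516 = 1629.7 kg/h.
glucose fraction in n10 = 0.5192.

0.5192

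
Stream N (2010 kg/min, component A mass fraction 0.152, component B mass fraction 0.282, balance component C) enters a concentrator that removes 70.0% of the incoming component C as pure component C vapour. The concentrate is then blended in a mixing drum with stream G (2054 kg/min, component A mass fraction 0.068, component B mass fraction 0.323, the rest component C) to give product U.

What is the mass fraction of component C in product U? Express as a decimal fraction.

Vapour removed = 0.700×0.566×2010 = 796.36 kg/min; concentrate = 1213.6 kg/min.
component C reaching the mixer = 341.3 (from concentrate) + 2054×0.609 = 1592.2 kg/min.
Product flow = 1213.6 + 2054 = 3267.6 kg/min; component C fraction = 0.487.

0.487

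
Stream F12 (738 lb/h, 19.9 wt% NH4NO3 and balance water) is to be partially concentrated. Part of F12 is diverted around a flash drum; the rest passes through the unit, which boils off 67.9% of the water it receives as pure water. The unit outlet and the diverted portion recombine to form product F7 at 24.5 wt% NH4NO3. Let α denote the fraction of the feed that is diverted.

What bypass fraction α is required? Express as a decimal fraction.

0.655

All 738×0.199 = 146.86 lb/h of NH4NO3 reaches F7, so F7 = 146.86/0.245 = 599.44 lb/h and vapour = 138.56 lb/h.
The evaporator receives (1−α)·738 of feed at 0.801 water and removes 0.679 of that water:
0.679×0.801×(1−α)×738 = 138.56
(1−α) = 138.56/401.38 = 0.3452;  α = 0.6548.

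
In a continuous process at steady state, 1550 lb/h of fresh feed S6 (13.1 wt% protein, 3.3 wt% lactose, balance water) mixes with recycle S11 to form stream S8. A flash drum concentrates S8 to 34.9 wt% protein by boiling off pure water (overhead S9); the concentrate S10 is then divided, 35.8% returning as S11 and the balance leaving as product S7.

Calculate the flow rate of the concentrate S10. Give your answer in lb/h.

906.2 lb/h

Overall protein balance (none leaves overhead): protein in fresh feed = protein in product, i.e. 1550×0.131 = (1−0.358)·S10·0.349.
S10 = 203.05/(0.349×0.642) = 906.24 lb/h.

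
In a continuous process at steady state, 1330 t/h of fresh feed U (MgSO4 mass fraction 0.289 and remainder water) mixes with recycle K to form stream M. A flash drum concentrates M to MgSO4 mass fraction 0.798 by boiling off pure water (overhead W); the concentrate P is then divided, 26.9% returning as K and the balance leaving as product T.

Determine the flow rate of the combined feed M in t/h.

1507 t/h

Overall MgSO4 balance (none leaves overhead): MgSO4 in fresh feed = MgSO4 in product, i.e. 1330×0.289 = (1−0.269)·P·0.798.
P = 384.37/(0.798×0.731) = 658.91 t/h.
Recycle K = 0.269×658.91 = 177.25 t/h.
Combined feed M = 1330 + 177.25 = 1507.2 t/h.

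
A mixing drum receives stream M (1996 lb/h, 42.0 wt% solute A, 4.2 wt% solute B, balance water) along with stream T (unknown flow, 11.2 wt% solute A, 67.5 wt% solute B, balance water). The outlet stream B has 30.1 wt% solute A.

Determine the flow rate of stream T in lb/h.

1257 lb/h

Let T be the unknown flow. Total out = 1996 + T.
solute A balance: 838.32 + 0.112·T = 0.301·(1996 + T)
(0.112 − 0.301)·T = 0.301×1996 − 838.32 = -237.52
T = -237.52 / -0.189 = 1256.7 lb/h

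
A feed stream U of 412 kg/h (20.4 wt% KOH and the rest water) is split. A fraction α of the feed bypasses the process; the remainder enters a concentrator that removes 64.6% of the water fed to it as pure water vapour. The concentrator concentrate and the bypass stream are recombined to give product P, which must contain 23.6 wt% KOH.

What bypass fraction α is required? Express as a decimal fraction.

0.736

All 412×0.204 = 84.048 kg/h of KOH reaches P, so P = 84.048/0.236 = 356.14 kg/h and vapour = 55.864 kg/h.
The evaporator receives (1−α)·412 of feed at 0.796 water and removes 0.646 of that water:
0.646×0.796×(1−α)×412 = 55.864
(1−α) = 55.864/211.86 = 0.2637;  α = 0.7363.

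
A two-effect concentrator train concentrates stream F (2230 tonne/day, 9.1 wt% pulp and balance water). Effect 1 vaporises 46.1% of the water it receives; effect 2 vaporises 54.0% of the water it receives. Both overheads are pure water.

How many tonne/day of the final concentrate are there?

water in feed = 2230×0.909 = 2027.1 tonne/day.
After stage 1: water left = (1−0.461)×2027.1 = 1092.6; stream total = 1295.5 tonne/day.
After stage 2: water left = (1−0.540)×1092.6 = 502.59; final concentrate = 705.52 tonne/day.

705.5 tonne/day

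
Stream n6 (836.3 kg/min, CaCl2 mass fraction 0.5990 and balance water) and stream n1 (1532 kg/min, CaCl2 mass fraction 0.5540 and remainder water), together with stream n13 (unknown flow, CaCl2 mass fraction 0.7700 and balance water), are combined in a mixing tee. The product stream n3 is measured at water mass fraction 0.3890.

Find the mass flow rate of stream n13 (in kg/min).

612.3 kg/min

Let n13 be the unknown flow. Total out = 2368.3 + n13.
water balance: 1018.6 + 0.230·n13 = 0.389·(2368.3 + n13)
(0.230 − 0.389)·n13 = 0.389×2368.3 − 1018.6 = -97.36
n13 = -97.36 / -0.159 = 612.32 kg/min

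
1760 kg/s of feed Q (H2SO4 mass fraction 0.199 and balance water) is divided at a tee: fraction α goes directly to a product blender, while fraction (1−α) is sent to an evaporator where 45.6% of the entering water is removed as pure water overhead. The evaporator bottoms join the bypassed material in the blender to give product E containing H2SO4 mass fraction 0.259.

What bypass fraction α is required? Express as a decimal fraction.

All 1760×0.199 = 350.24 kg/s of H2SO4 reaches E, so E = 350.24/0.259 = 1352.3 kg/s and vapour = 407.72 kg/s.
The evaporator receives (1−α)·1760 of feed at 0.801 water and removes 0.456 of that water:
0.456×0.801×(1−α)×1760 = 407.72
(1−α) = 407.72/642.85 = 0.6342;  α = 0.3658.

0.366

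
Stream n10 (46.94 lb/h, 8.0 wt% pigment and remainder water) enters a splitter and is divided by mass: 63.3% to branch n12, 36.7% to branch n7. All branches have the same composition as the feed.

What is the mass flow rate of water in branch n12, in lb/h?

27.34 lb/h

Branch n12 total = 0.633×46.94 = 29.713 lb/h.
water in n12 = 0.920×29.713 = 27.336 lb/h.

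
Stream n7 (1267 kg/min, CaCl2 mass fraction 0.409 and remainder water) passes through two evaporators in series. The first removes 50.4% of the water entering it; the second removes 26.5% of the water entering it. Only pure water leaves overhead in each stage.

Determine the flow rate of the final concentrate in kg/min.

water in feed = 1267×0.591 = 748.8 kg/min.
After stage 1: water left = (1−0.504)×748.8 = 371.4; stream total = 889.61 kg/min.
After stage 2: water left = (1−0.265)×371.4 = 272.98; final concentrate = 791.18 kg/min.

791.2 kg/min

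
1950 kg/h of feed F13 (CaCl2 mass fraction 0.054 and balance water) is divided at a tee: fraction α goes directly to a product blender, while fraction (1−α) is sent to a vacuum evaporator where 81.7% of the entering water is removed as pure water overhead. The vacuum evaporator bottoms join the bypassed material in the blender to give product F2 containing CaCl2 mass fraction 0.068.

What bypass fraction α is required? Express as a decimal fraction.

All 1950×0.054 = 105.3 kg/h of CaCl2 reaches F2, so F2 = 105.3/0.068 = 1548.5 kg/h and vapour = 401.47 kg/h.
The evaporator receives (1−α)·1950 of feed at 0.946 water and removes 0.817 of that water:
0.817×0.946×(1−α)×1950 = 401.47
(1−α) = 401.47/1507.1 = 0.2664;  α = 0.7336.

0.734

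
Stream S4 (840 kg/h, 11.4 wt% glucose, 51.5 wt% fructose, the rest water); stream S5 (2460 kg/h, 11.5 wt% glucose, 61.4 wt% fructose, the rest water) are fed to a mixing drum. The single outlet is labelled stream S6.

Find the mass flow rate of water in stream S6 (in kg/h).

water out = water in = 840×0.371 + 2460×0.271 = 978.3 kg/h.

978.3 kg/h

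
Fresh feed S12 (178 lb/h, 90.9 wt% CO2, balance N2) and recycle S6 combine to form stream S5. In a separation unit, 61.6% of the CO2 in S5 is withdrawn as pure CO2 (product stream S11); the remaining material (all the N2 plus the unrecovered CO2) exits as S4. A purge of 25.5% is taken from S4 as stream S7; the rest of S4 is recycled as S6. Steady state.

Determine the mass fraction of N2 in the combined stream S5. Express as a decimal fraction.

0.219

N2 enters only via S12 and leaves only via the purge: 178×0.091 = 0.255×(N2 in S4), and the separation unit passes all N2, so N2 in S5 = N2 in S4 = 63.522 lb/h.
CO2 in S5: m_A = 178×0.909 + (1−0.255)·(1−0.616)·m_A, so m_A = 161.8/0.7139 = 226.64 lb/h.
S5 = 226.64 + 63.522 = 290.16 lb/h.
N2 fraction in S5 = 63.522/290.16 = 0.219.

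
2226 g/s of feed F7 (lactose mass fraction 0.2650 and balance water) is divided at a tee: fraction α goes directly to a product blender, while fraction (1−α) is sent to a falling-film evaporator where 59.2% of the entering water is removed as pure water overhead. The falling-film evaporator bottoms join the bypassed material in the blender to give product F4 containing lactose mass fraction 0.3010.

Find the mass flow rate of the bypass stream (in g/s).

All 2226×0.265 = 589.89 g/s of lactose reaches F4, so F4 = 589.89/0.301 = 1959.8 g/s and vapour = 266.23 g/s.
The evaporator receives (1−α)·2226 of feed at 0.735 water and removes 0.592 of that water:
0.592×0.735×(1−α)×2226 = 266.23
(1−α) = 266.23/968.58 = 0.2749;  α = 0.7251.
Bypass flow = 0.7251×2226 = 1614.1 g/s.

1614 g/s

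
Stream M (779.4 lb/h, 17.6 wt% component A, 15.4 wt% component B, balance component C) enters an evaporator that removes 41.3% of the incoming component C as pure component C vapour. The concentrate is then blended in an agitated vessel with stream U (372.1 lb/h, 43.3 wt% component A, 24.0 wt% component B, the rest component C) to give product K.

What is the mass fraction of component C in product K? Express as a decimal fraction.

0.4576

Vapour removed = 0.413×0.670×779.4 = 215.67 lb/h; concentrate = 563.73 lb/h.
component C reaching the mixer = 306.53 (from concentrate) + 372.1×0.327 = 428.21 lb/h.
Product flow = 563.73 + 372.1 = 935.83 lb/h; component C fraction = 0.4576.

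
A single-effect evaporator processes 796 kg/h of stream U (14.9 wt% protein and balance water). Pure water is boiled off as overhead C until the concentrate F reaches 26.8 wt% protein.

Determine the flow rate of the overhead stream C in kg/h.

353.4 kg/h

protein is conserved: 796×0.149 = 118.6 kg/h all reports to the concentrate.
Concentrate = 118.6/(target fraction) = 442.55 kg/h.
Overhead = 796 − 442.55 = 353.45 kg/h.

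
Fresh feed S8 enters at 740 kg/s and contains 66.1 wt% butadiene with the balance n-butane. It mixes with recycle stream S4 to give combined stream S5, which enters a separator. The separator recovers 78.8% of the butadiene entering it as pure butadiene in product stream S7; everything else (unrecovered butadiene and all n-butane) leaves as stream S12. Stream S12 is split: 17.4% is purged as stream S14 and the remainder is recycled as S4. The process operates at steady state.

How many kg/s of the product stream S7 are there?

butadiene in S5: m_A = 740×0.661 + (1−0.174)·(1−0.788)·m_A, so m_A = 489.14/0.8249 = 592.98 kg/s.
Product S7 = 0.788×592.98 = 467.27 kg/s.

467.3 kg/s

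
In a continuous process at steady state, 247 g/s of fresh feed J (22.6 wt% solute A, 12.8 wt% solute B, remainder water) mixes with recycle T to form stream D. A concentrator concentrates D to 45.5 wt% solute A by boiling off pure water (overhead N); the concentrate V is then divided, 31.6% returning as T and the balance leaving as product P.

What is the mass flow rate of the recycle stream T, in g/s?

Overall solute A balance (none leaves overhead): solute A in fresh feed = solute A in product, i.e. 247×0.226 = (1−0.316)·V·0.455.
V = 55.822/(0.455×0.684) = 179.37 g/s.
Recycle T = 0.316×179.37 = 56.679 g/s.

56.68 g/s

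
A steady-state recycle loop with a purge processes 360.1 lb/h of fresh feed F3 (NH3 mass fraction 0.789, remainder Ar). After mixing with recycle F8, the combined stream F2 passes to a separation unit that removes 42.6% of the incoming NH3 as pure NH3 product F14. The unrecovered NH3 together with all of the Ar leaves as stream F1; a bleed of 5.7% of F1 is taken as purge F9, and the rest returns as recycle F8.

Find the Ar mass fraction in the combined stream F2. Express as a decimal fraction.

0.683

Ar enters only via F3 and leaves only via the purge: 360.1×0.211 = 0.057×(Ar in F1), and the separation unit passes all Ar, so Ar in F2 = Ar in F1 = 1333 lb/h.
NH3 in F2: m_A = 360.1×0.789 + (1−0.057)·(1−0.426)·m_A, so m_A = 284.12/0.4587 = 619.38 lb/h.
F2 = 619.38 + 1333 = 1952.4 lb/h.
Ar fraction in F2 = 1333/1952.4 = 0.683.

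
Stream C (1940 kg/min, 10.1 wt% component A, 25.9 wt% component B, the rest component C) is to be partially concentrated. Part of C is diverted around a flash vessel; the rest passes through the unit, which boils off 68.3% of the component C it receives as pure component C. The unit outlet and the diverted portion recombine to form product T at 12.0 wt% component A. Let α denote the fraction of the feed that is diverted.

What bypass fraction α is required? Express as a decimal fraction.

0.638

All 1940×0.101 = 195.94 kg/min of component A reaches T, so T = 195.94/0.120 = 1632.8 kg/min and vapour = 307.17 kg/min.
The evaporator receives (1−α)·1940 of feed at 0.640 component C and removes 0.683 of that component C:
0.683×0.640×(1−α)×1940 = 307.17
(1−α) = 307.17/848.01 = 0.3622;  α = 0.6378.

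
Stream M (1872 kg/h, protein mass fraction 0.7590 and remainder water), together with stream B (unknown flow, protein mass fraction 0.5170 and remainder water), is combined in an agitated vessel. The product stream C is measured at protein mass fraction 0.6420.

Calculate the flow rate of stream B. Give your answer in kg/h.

Let B be the unknown flow. Total out = 1872 + B.
protein balance: 1420.8 + 0.517·B = 0.642·(1872 + B)
(0.517 − 0.642)·B = 0.642×1872 − 1420.8 = -219.02
B = -219.02 / -0.125 = 1752.2 kg/h

1752 kg/h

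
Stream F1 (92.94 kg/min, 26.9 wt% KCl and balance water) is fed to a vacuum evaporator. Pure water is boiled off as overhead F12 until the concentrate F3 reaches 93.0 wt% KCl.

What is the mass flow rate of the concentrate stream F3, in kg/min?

26.88 kg/min

KCl is conserved: 92.94×0.269 = 25.001 kg/min all reports to the concentrate.
Concentrate = 25.001/(target fraction) = 26.883 kg/min.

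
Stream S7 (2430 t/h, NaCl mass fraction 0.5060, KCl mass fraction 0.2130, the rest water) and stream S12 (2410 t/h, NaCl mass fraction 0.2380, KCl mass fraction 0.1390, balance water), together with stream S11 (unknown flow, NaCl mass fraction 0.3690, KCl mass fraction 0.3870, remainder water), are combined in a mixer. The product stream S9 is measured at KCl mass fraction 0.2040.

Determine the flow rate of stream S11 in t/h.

736.5 t/h

Let S11 be the unknown flow. Total out = 4840 + S11.
KCl balance: 852.58 + 0.387·S11 = 0.204·(4840 + S11)
(0.387 − 0.204)·S11 = 0.204×4840 − 852.58 = 134.78
S11 = 134.78 / 0.183 = 736.5 t/h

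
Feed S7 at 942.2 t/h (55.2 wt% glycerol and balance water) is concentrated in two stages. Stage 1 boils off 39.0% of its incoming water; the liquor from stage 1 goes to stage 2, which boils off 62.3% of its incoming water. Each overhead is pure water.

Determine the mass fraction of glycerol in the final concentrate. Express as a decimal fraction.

water in feed = 942.2×0.448 = 422.11 t/h.
After stage 1: water left = (1−0.390)×422.11 = 257.48; stream total = 777.58 t/h.
After stage 2: water left = (1−0.623)×257.48 = 97.072; final concentrate = 617.17 t/h.
glycerol fraction = 520.09/617.17 = 0.843.

0.843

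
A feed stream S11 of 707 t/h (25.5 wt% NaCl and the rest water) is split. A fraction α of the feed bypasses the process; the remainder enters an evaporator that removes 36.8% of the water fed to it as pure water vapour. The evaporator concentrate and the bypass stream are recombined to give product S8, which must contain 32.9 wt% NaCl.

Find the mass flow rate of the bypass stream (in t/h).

127 t/h

All 707×0.255 = 180.28 t/h of NaCl reaches S8, so S8 = 180.28/0.329 = 547.98 t/h and vapour = 159.02 t/h.
The evaporator receives (1−α)·707 of feed at 0.745 water and removes 0.368 of that water:
0.368×0.745×(1−α)×707 = 159.02
(1−α) = 159.02/193.83 = 0.8204;  α = 0.1796.
Bypass flow = 0.1796×707 = 126.97 t/h.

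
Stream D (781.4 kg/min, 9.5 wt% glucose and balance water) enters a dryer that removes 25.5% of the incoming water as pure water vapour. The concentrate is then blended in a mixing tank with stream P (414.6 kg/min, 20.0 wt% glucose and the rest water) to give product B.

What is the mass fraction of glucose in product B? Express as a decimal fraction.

0.1547

Vapour removed = 0.255×0.905×781.4 = 180.33 kg/min; concentrate = 601.07 kg/min.
glucose reaching the mixer = 74.233 (from concentrate) + 414.6×0.200 = 157.15 kg/min.
Product flow = 601.07 + 414.6 = 1015.7 kg/min; glucose fraction = 0.1547.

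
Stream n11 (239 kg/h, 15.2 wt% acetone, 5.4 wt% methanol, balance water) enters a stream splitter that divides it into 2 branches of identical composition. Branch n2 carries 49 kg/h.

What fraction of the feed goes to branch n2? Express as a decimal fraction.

0.205

Fraction to n2 = 49/239 = 0.2050.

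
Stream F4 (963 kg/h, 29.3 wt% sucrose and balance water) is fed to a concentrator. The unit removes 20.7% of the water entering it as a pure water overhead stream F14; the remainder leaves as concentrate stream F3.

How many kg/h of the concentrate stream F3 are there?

water entering = 963×0.707 = 680.84 kg/h; overhead removed = 0.207×680.84 = 140.93 kg/h.
Concentrate = 963 − 140.93 = 822.07 kg/h.

822.1 kg/h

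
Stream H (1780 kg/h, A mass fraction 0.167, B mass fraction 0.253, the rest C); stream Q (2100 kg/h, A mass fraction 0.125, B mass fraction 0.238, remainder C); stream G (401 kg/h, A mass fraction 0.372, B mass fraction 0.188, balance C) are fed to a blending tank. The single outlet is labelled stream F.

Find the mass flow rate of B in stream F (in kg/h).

B out = B in = 1780×0.253 + 2100×0.238 + 401×0.188 = 1025.5 kg/h.

1026 kg/h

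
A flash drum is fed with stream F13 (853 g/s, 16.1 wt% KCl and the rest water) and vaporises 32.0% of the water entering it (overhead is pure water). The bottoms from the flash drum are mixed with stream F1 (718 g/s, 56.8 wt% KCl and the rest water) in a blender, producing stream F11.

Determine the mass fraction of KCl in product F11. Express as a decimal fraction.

Vapour removed = 0.320×0.839×853 = 229.01 g/s; concentrate = 623.99 g/s.
KCl reaching the mixer = 137.33 (from concentrate) + 718×0.568 = 545.16 g/s.
Product flow = 623.99 + 718 = 1342 g/s; KCl fraction = 0.406.

0.406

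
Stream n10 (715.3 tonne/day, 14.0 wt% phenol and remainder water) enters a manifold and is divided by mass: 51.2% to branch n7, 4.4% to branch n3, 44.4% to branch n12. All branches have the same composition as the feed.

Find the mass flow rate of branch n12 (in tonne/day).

Branch n12 flow = 0.444×715.3 = 317.59 tonne/day.

317.6 tonne/day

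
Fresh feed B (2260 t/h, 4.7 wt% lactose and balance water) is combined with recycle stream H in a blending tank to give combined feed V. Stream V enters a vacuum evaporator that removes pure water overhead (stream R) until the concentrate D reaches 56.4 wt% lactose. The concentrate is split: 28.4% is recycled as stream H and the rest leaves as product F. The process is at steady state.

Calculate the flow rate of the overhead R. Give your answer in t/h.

Overall lactose balance (none leaves overhead): lactose in fresh feed = lactose in product, i.e. 2260×0.047 = (1−0.284)·D·0.564.
D = 106.22/(0.564×0.716) = 263.04 t/h.
Recycle H = 0.284×263.04 = 74.702 t/h.
Combined feed V = 2260 + 74.702 = 2334.7 t/h.
Overhead R = V − D = 2334.7 − 263.04 = 2071.7 t/h.

2072 t/h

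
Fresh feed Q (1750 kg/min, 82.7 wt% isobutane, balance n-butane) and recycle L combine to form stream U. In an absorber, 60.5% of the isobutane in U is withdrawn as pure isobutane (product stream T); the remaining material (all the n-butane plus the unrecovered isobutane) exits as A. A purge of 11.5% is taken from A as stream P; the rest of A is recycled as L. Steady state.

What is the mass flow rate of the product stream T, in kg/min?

isobutane in U: m_A = 1750×0.827 + (1−0.115)·(1−0.605)·m_A, so m_A = 1447.2/0.6504 = 2225.1 kg/min.
Product T = 0.605×2225.1 = 1346.2 kg/min.

1346 kg/min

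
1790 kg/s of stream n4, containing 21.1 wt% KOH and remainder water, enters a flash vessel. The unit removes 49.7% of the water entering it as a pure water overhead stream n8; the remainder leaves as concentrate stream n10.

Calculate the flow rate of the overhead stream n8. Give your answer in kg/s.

701.9 kg/s

water entering = 1790×0.789 = 1412.3 kg/s; overhead removed = 0.497×1412.3 = 701.92 kg/s.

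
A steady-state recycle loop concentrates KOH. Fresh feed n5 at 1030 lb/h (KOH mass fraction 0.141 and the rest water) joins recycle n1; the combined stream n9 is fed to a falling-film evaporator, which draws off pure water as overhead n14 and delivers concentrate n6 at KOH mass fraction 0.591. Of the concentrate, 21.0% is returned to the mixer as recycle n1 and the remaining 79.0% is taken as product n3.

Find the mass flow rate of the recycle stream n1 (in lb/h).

Overall KOH balance (none leaves overhead): KOH in fresh feed = KOH in product, i.e. 1030×0.141 = (1−0.210)·n6·0.591.
n6 = 145.23/(0.591×0.790) = 311.06 lb/h.
Recycle n1 = 0.210×311.06 = 65.322 lb/h.

65.32 lb/h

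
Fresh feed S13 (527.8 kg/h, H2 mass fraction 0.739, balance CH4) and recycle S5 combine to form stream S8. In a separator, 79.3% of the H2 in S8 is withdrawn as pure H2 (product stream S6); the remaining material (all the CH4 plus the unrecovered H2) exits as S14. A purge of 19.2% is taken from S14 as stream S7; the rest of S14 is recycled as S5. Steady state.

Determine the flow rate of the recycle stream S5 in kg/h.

CH4 enters only via S13 and leaves only via the purge: 527.8×0.261 = 0.192×(CH4 in S14), and the separator passes all CH4, so CH4 in S8 = CH4 in S14 = 717.48 kg/h.
H2 in S8: m_A = 527.8×0.739 + (1−0.192)·(1−0.793)·m_A, so m_A = 390.04/0.8327 = 468.38 kg/h.
S14 = (1−0.793)×468.38 + 717.48 = 814.43 kg/h.
Recycle S5 = (1−0.192)×814.43 = 658.06 kg/h.

658.1 kg/h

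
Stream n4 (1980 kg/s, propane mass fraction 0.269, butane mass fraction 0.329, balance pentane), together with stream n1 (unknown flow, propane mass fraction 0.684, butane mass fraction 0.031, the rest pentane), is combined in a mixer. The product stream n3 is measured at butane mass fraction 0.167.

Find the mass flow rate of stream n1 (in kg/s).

Let n1 be the unknown flow. Total out = 1980 + n1.
butane balance: 651.42 + 0.031·n1 = 0.167·(1980 + n1)
(0.031 − 0.167)·n1 = 0.167×1980 − 651.42 = -320.76
n1 = -320.76 / -0.136 = 2358.5 kg/s

2359 kg/s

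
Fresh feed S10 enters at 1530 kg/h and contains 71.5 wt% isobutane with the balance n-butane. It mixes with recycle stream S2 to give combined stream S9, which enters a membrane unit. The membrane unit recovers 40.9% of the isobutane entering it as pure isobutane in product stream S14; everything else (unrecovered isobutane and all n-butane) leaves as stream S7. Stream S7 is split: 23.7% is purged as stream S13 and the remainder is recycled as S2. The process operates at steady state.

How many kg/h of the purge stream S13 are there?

n-butane enters only via S10 and leaves only via the purge: 1530×0.285 = 0.237×(n-butane in S7), and the membrane unit passes all n-butane, so n-butane in S9 = n-butane in S7 = 1839.9 kg/h.
isobutane in S9: m_A = 1530×0.715 + (1−0.237)·(1−0.409)·m_A, so m_A = 1094/0.5491 = 1992.4 kg/h.
S7 = (1−0.409)×1992.4 + 1839.9 = 3017.4 kg/h.
Purge S13 = 0.237×3017.4 = 715.12 kg/h.

715.1 kg/h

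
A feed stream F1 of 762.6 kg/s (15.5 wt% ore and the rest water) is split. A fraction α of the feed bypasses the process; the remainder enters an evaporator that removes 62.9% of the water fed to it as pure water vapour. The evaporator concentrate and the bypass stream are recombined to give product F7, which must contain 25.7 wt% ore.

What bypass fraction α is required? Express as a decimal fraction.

0.253

All 762.6×0.155 = 118.2 kg/s of ore reaches F7, so F7 = 118.2/0.257 = 459.93 kg/s and vapour = 302.67 kg/s.
The evaporator receives (1−α)·762.6 of feed at 0.845 water and removes 0.629 of that water:
0.629×0.845×(1−α)×762.6 = 302.67
(1−α) = 302.67/405.33 = 0.7467;  α = 0.2533.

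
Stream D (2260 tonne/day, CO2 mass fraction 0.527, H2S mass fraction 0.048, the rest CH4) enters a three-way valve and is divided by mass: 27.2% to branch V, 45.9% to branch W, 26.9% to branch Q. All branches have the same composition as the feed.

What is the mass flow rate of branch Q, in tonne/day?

Branch Q flow = 0.269×2260 = 607.94 tonne/day.

607.9 tonne/day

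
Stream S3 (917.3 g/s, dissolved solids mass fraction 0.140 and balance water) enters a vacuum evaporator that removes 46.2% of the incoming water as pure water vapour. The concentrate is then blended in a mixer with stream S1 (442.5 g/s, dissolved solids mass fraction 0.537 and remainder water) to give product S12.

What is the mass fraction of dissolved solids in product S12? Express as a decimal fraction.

Vapour removed = 0.462×0.860×917.3 = 364.46 g/s; concentrate = 552.84 g/s.
dissolved solids reaching the mixer = 128.42 (from concentrate) + 442.5×0.537 = 366.04 g/s.
Product flow = 552.84 + 442.5 = 995.34 g/s; dissolved solids fraction = 0.368.

0.368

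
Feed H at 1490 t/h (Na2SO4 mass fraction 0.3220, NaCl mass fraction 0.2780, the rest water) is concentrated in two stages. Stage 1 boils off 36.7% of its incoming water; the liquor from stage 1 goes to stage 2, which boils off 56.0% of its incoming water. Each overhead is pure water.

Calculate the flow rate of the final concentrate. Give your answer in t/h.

water in feed = 1490×0.400 = 596 t/h.
After stage 1: water left = (1−0.367)×596 = 377.27; stream total = 1271.3 t/h.
After stage 2: water left = (1−0.560)×377.27 = 166; final concentrate = 1060 t/h.

1060 t/h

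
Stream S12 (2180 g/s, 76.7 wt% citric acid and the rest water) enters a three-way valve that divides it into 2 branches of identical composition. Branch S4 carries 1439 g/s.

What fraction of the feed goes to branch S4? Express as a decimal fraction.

Fraction to S4 = 1439/2180 = 0.6601.

0.660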